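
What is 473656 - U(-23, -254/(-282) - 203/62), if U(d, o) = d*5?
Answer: 473771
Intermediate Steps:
U(d, o) = 5*d
473656 - U(-23, -254/(-282) - 203/62) = 473656 - 5*(-23) = 473656 - 1*(-115) = 473656 + 115 = 473771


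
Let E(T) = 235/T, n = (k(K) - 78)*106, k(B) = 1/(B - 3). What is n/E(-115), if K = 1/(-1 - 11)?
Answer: 7065324/1739 ≈ 4062.9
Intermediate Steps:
K = -1/12 (K = 1/(-12) = -1/12 ≈ -0.083333)
k(B) = 1/(-3 + B)
n = -307188/37 (n = (1/(-3 - 1/12) - 78)*106 = (1/(-37/12) - 78)*106 = (-12/37 - 78)*106 = -2898/37*106 = -307188/37 ≈ -8302.4)
n/E(-115) = -307188/(37*(235/(-115))) = -307188/(37*(235*(-1/115))) = -307188/(37*(-47/23)) = -307188/37*(-23/47) = 7065324/1739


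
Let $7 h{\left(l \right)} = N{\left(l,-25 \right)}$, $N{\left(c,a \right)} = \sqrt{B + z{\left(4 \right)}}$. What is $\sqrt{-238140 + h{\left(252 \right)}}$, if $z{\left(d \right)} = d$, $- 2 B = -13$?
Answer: $\frac{\sqrt{-46675440 + 14 \sqrt{42}}}{14} \approx 488.0 i$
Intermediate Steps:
$B = \frac{13}{2}$ ($B = \left(- \frac{1}{2}\right) \left(-13\right) = \frac{13}{2} \approx 6.5$)
$N{\left(c,a \right)} = \frac{\sqrt{42}}{2}$ ($N{\left(c,a \right)} = \sqrt{\frac{13}{2} + 4} = \sqrt{\frac{21}{2}} = \frac{\sqrt{42}}{2}$)
$h{\left(l \right)} = \frac{\sqrt{42}}{14}$ ($h{\left(l \right)} = \frac{\frac{1}{2} \sqrt{42}}{7} = \frac{\sqrt{42}}{14}$)
$\sqrt{-238140 + h{\left(252 \right)}} = \sqrt{-238140 + \frac{\sqrt{42}}{14}}$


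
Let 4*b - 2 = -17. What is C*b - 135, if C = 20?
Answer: -210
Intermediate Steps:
b = -15/4 (b = 1/2 + (1/4)*(-17) = 1/2 - 17/4 = -15/4 ≈ -3.7500)
C*b - 135 = 20*(-15/4) - 135 = -75 - 135 = -210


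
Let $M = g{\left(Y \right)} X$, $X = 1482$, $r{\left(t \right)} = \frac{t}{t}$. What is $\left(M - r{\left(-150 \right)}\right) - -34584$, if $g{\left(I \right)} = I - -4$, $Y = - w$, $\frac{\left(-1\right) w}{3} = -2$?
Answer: $31619$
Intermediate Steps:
$w = 6$ ($w = \left(-3\right) \left(-2\right) = 6$)
$Y = -6$ ($Y = \left(-1\right) 6 = -6$)
$g{\left(I \right)} = 4 + I$ ($g{\left(I \right)} = I + 4 = 4 + I$)
$r{\left(t \right)} = 1$
$M = -2964$ ($M = \left(4 - 6\right) 1482 = \left(-2\right) 1482 = -2964$)
$\left(M - r{\left(-150 \right)}\right) - -34584 = \left(-2964 - 1\right) - -34584 = \left(-2964 - 1\right) + 34584 = -2965 + 34584 = 31619$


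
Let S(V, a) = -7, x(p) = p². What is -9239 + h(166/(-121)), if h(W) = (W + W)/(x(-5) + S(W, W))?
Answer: -10061437/1089 ≈ -9239.2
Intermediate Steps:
h(W) = W/9 (h(W) = (W + W)/((-5)² - 7) = (2*W)/(25 - 7) = (2*W)/18 = (2*W)*(1/18) = W/9)
-9239 + h(166/(-121)) = -9239 + (166/(-121))/9 = -9239 + (166*(-1/121))/9 = -9239 + (⅑)*(-166/121) = -9239 - 166/1089 = -10061437/1089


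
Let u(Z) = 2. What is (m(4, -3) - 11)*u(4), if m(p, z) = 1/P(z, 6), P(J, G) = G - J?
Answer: -196/9 ≈ -21.778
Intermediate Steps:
m(p, z) = 1/(6 - z)
(m(4, -3) - 11)*u(4) = (-1/(-6 - 3) - 11)*2 = (-1/(-9) - 11)*2 = (-1*(-⅑) - 11)*2 = (⅑ - 11)*2 = -98/9*2 = -196/9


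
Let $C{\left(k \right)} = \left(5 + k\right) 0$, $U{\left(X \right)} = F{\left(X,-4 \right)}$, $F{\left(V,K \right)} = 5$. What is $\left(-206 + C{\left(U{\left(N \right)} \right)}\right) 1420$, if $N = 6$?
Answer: $-292520$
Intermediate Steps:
$U{\left(X \right)} = 5$
$C{\left(k \right)} = 0$
$\left(-206 + C{\left(U{\left(N \right)} \right)}\right) 1420 = \left(-206 + 0\right) 1420 = \left(-206\right) 1420 = -292520$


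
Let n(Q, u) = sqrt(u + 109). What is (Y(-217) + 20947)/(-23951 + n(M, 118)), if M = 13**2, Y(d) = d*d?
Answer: -814765118/286825087 - 34018*sqrt(227)/286825087 ≈ -2.8424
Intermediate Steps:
Y(d) = d**2
M = 169
n(Q, u) = sqrt(109 + u)
(Y(-217) + 20947)/(-23951 + n(M, 118)) = ((-217)**2 + 20947)/(-23951 + sqrt(109 + 118)) = (47089 + 20947)/(-23951 + sqrt(227)) = 68036/(-23951 + sqrt(227))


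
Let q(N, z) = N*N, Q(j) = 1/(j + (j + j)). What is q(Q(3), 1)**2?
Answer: 1/6561 ≈ 0.00015242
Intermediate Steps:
Q(j) = 1/(3*j) (Q(j) = 1/(j + 2*j) = 1/(3*j))
q(N, z) = N**2
q(Q(3), 1)**2 = (((1/3)/3)**2)**2 = (((1/3)*(1/3))**2)**2 = ((1/9)**2)**2 = (1/81)**2 = 1/6561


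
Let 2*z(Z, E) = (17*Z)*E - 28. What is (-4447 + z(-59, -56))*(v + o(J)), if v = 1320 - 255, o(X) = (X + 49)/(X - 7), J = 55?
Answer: 151258069/6 ≈ 2.5210e+7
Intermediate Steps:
z(Z, E) = -14 + 17*E*Z/2 (z(Z, E) = ((17*Z)*E - 28)/2 = (17*E*Z - 28)/2 = (-28 + 17*E*Z)/2 = -14 + 17*E*Z/2)
o(X) = (49 + X)/(-7 + X)
v = 1065
(-4447 + z(-59, -56))*(v + o(J)) = (-4447 + (-14 + (17/2)*(-56)*(-59)))*(1065 + (49 + 55)/(-7 + 55)) = (-4447 + (-14 + 28084))*(1065 + 104/48) = (-4447 + 28070)*(1065 + (1/48)*104) = 23623*(1065 + 13/6) = 23623*(6403/6) = 151258069/6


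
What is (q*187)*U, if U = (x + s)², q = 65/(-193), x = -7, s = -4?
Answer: -1470755/193 ≈ -7620.5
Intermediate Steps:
q = -65/193 (q = 65*(-1/193) = -65/193 ≈ -0.33679)
U = 121 (U = (-7 - 4)² = (-11)² = 121)
(q*187)*U = -65/193*187*121 = -12155/193*121 = -1470755/193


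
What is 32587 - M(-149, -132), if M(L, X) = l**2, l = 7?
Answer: 32538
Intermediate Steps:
M(L, X) = 49 (M(L, X) = 7**2 = 49)
32587 - M(-149, -132) = 32587 - 1*49 = 32587 - 49 = 32538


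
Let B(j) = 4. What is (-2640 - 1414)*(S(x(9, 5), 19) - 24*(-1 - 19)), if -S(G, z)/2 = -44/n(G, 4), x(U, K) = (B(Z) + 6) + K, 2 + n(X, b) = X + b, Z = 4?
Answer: -33437392/17 ≈ -1.9669e+6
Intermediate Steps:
n(X, b) = -2 + X + b (n(X, b) = -2 + (X + b) = -2 + X + b)
x(U, K) = 10 + K (x(U, K) = (4 + 6) + K = 10 + K)
S(G, z) = 88/(2 + G) (S(G, z) = -(-88)/(-2 + G + 4) = -(-88)/(2 + G) = 88/(2 + G))
(-2640 - 1414)*(S(x(9, 5), 19) - 24*(-1 - 19)) = (-2640 - 1414)*(88/(2 + (10 + 5)) - 24*(-1 - 19)) = -4054*(88/(2 + 15) - 24*(-20)) = -4054*(88/17 + 480) = -4054*8248/17 = -33437392/17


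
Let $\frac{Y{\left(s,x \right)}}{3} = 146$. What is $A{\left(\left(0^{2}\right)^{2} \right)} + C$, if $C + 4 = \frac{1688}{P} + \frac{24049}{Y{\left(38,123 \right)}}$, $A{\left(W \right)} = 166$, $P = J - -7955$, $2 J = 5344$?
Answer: $\frac{1010357479}{4654626} \approx 217.07$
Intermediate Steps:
$J = 2672$ ($J = \frac{1}{2} \cdot 5344 = 2672$)
$Y{\left(s,x \right)} = 438$ ($Y{\left(s,x \right)} = 3 \cdot 146 = 438$)
$P = 10627$ ($P = 2672 - -7955 = 2672 + 7955 = 10627$)
$C = \frac{237689563}{4654626}$ ($C = -4 + \left(\frac{1688}{10627} + \frac{24049}{438}\right) = -4 + \frac{256308067}{4654626} = \frac{237689563}{4654626} \approx 51.065$)
$A{\left(\left(0^{2}\right)^{2} \right)} + C = 166 + \frac{237689563}{4654626} = \frac{1010357479}{4654626}$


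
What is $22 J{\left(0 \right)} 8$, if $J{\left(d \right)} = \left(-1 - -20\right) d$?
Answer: $0$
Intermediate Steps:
$J{\left(d \right)} = 19 d$ ($J{\left(d \right)} = \left(-1 + 20\right) d = 19 d$)
$22 J{\left(0 \right)} 8 = 22 \cdot 19 \cdot 0 \cdot 8 = 22 \cdot 0 \cdot 8 = 0 \cdot 8 = 0$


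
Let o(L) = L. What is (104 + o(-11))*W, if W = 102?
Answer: 9486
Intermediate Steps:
(104 + o(-11))*W = (104 - 11)*102 = 93*102 = 9486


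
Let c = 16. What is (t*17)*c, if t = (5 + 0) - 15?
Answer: -2720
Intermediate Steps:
t = -10 (t = 5 - 15 = -10)
(t*17)*c = -10*17*16 = -170*16 = -2720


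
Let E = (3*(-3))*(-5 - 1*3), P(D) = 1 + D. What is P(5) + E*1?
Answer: 78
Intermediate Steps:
E = 72 (E = -9*(-5 - 3) = -9*(-8) = 72)
P(5) + E*1 = (1 + 5) + 72*1 = 6 + 72 = 78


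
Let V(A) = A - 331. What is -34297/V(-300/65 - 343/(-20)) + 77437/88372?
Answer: 794444426877/7317289972 ≈ 108.57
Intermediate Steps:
V(A) = -331 + A
-34297/V(-300/65 - 343/(-20)) + 77437/88372 = -34297/(-331 + (-300/65 - 343/(-20))) + 77437/88372 = -34297/(-331 + (-300*1/65 - 343*(-1/20))) + 77437*(1/88372) = -34297/(-331 + (-60/13 + 343/20)) + 77437/88372 = -34297/(-331 + 3259/260) + 77437/88372 = -34297/(-82801/260) + 77437/88372 = -34297*(-260/82801) + 77437/88372 = 8917220/82801 + 77437/88372 = 794444426877/7317289972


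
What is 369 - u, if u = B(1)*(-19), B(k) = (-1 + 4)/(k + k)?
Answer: 795/2 ≈ 397.50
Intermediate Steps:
B(k) = 3/(2*k) (B(k) = 3/((2*k)) = 3*(1/(2*k)) = 3/(2*k))
u = -57/2 (u = ((3/2)/1)*(-19) = ((3/2)*1)*(-19) = (3/2)*(-19) = -57/2 ≈ -28.500)
369 - u = 369 - 1*(-57/2) = 369 + 57/2 = 795/2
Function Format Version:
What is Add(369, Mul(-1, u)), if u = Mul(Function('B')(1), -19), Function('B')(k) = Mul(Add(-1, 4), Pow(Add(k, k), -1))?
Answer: Rational(795, 2) ≈ 397.50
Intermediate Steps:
Function('B')(k) = Mul(Rational(3, 2), Pow(k, -1)) (Function('B')(k) = Mul(3, Pow(Mul(2, k), -1)) = Mul(3, Mul(Rational(1, 2), Pow(k, -1))) = Mul(Rational(3, 2), Pow(k, -1)))
u = Rational(-57, 2) (u = Mul(Mul(Rational(3, 2), Pow(1, -1)), -19) = Mul(Mul(Rational(3, 2), 1), -19) = Mul(Rational(3, 2), -19) = Rational(-57, 2) ≈ -28.500)
Add(369, Mul(-1, u)) = Add(369, Mul(-1, Rational(-57, 2))) = Add(369, Rational(57, 2)) = Rational(795, 2)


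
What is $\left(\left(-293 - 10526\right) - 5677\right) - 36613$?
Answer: $-53109$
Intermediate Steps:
$\left(\left(-293 - 10526\right) - 5677\right) - 36613 = \left(-10819 - 5677\right) - 36613 = -16496 - 36613 = -53109$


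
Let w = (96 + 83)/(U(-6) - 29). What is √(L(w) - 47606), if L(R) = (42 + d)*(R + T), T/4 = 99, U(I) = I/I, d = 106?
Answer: √492737/7 ≈ 100.28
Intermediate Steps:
U(I) = 1
w = -179/28 (w = (96 + 83)/(1 - 29) = 179/(-28) = 179*(-1/28) = -179/28 ≈ -6.3929)
T = 396 (T = 4*99 = 396)
L(R) = 58608 + 148*R (L(R) = (42 + 106)*(R + 396) = 148*(396 + R) = 58608 + 148*R)
√(L(w) - 47606) = √((58608 + 148*(-179/28)) - 47606) = √((58608 - 6623/7) - 47606) = √(403633/7 - 47606) = √(70391/7) = √492737/7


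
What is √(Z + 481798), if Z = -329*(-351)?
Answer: √597277 ≈ 772.84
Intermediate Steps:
Z = 115479
√(Z + 481798) = √(115479 + 481798) = √597277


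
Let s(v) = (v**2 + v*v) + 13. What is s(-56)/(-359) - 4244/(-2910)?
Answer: -8382877/522345 ≈ -16.049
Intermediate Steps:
s(v) = 13 + 2*v**2 (s(v) = (v**2 + v**2) + 13 = 2*v**2 + 13 = 13 + 2*v**2)
s(-56)/(-359) - 4244/(-2910) = (13 + 2*(-56)**2)/(-359) - 4244/(-2910) = (13 + 2*3136)*(-1/359) - 4244*(-1/2910) = (13 + 6272)*(-1/359) + 2122/1455 = 6285*(-1/359) + 2122/1455 = -6285/359 + 2122/1455 = -8382877/522345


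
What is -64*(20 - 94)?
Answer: 4736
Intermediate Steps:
-64*(20 - 94) = -64*(-74) = 4736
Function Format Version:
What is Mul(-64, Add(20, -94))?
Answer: 4736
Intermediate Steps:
Mul(-64, Add(20, -94)) = Mul(-64, -74) = 4736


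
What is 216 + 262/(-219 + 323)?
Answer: 11363/52 ≈ 218.52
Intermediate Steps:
216 + 262/(-219 + 323) = 216 + 262/104 = 216 + (1/104)*262 = 216 + 131/52 = 11363/52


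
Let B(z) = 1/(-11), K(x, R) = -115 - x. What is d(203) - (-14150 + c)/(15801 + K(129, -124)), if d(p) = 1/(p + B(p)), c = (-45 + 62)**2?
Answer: 31108879/34723224 ≈ 0.89591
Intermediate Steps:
c = 289 (c = 17**2 = 289)
B(z) = -1/11
d(p) = 1/(-1/11 + p) (d(p) = 1/(p - 1/11) = 1/(-1/11 + p))
d(203) - (-14150 + c)/(15801 + K(129, -124)) = 11/(-1 + 11*203) - (-14150 + 289)/(15801 + (-115 - 1*129)) = 11/(-1 + 2233) - (-13861)/(15801 + (-115 - 129)) = 11/2232 - (-13861)/(15801 - 244) = 11*(1/2232) - (-13861)/15557 = 11/2232 - (-13861)/15557 = 11/2232 - 1*(-13861/15557) = 11/2232 + 13861/15557 = 31108879/34723224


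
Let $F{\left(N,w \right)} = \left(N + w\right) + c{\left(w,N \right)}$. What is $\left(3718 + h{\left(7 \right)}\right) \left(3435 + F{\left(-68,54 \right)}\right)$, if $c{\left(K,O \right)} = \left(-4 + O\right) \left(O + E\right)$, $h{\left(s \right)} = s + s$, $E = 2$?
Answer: $30501636$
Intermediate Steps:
$h{\left(s \right)} = 2 s$
$c{\left(K,O \right)} = \left(-4 + O\right) \left(2 + O\right)$ ($c{\left(K,O \right)} = \left(-4 + O\right) \left(O + 2\right) = \left(-4 + O\right) \left(2 + O\right)$)
$F{\left(N,w \right)} = -8 + w + N^{2} - N$ ($F{\left(N,w \right)} = \left(N + w\right) - \left(8 - N^{2} + 2 N\right) = -8 + w + N^{2} - N$)
$\left(3718 + h{\left(7 \right)}\right) \left(3435 + F{\left(-68,54 \right)}\right) = \left(3718 + 2 \cdot 7\right) \left(3435 + \left(-8 + 54 + \left(-68\right)^{2} - -68\right)\right) = \left(3718 + 14\right) \left(3435 + \left(-8 + 54 + 4624 + 68\right)\right) = 3732 \left(3435 + 4738\right) = 3732 \cdot 8173 = 30501636$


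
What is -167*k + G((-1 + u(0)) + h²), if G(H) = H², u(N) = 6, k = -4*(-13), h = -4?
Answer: -8243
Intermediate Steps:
k = 52
-167*k + G((-1 + u(0)) + h²) = -167*52 + ((-1 + 6) + (-4)²)² = -8684 + (5 + 16)² = -8684 + 21² = -8684 + 441 = -8243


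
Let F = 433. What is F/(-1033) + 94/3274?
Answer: -660270/1691021 ≈ -0.39046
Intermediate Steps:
F/(-1033) + 94/3274 = 433/(-1033) + 94/3274 = 433*(-1/1033) + 94*(1/3274) = -433/1033 + 47/1637 = -660270/1691021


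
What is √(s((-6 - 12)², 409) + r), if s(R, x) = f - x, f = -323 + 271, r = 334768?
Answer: √334307 ≈ 578.19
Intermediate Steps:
f = -52
s(R, x) = -52 - x
√(s((-6 - 12)², 409) + r) = √((-52 - 1*409) + 334768) = √((-52 - 409) + 334768) = √(-461 + 334768) = √334307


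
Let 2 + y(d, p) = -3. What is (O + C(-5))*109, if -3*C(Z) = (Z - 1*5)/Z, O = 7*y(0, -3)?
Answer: -11663/3 ≈ -3887.7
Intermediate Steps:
y(d, p) = -5 (y(d, p) = -2 - 3 = -5)
O = -35 (O = 7*(-5) = -35)
C(Z) = -(-5 + Z)/(3*Z) (C(Z) = -(Z - 1*5)/(3*Z) = -(Z - 5)/(3*Z) = -(-5 + Z)/(3*Z))
(O + C(-5))*109 = (-35 + (⅓)*(5 - 1*(-5))/(-5))*109 = (-35 + (⅓)*(-⅕)*(5 + 5))*109 = (-35 + (⅓)*(-⅕)*10)*109 = (-35 - ⅔)*109 = -107/3*109 = -11663/3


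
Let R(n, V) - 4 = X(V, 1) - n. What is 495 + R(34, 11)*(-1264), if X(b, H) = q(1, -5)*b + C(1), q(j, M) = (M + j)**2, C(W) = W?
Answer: -185313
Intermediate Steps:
X(b, H) = 1 + 16*b (X(b, H) = (-5 + 1)**2*b + 1 = (-4)**2*b + 1 = 16*b + 1 = 1 + 16*b)
R(n, V) = 5 - n + 16*V (R(n, V) = 4 + ((1 + 16*V) - n) = 4 + (1 - n + 16*V) = 5 - n + 16*V)
495 + R(34, 11)*(-1264) = 495 + (5 - 1*34 + 16*11)*(-1264) = 495 + (5 - 34 + 176)*(-1264) = 495 + 147*(-1264) = 495 - 185808 = -185313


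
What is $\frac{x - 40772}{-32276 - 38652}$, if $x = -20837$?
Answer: $\frac{61609}{70928} \approx 0.86861$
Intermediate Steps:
$\frac{x - 40772}{-32276 - 38652} = \frac{-20837 - 40772}{-32276 - 38652} = - \frac{61609}{-70928} = \left(-61609\right) \left(- \frac{1}{70928}\right) = \frac{61609}{70928}$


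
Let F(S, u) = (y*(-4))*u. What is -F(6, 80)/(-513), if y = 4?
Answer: -1280/513 ≈ -2.4951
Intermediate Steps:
F(S, u) = -16*u (F(S, u) = (4*(-4))*u = -16*u)
-F(6, 80)/(-513) = -(-16*80)/(-513) = -(-1280)*(-1)/513 = -1*1280/513 = -1280/513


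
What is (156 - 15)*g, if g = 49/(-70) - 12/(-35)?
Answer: -705/14 ≈ -50.357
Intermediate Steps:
g = -5/14 (g = 49*(-1/70) - 12*(-1/35) = -7/10 + 12/35 = -5/14 ≈ -0.35714)
(156 - 15)*g = (156 - 15)*(-5/14) = 141*(-5/14) = -705/14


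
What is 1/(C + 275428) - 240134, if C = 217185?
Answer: -118293130141/492613 ≈ -2.4013e+5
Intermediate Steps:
1/(C + 275428) - 240134 = 1/(217185 + 275428) - 240134 = 1/492613 - 240134 = -118293130141/492613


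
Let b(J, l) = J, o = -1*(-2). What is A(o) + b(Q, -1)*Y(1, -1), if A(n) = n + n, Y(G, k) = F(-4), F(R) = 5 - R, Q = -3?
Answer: -23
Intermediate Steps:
o = 2
Y(G, k) = 9 (Y(G, k) = 5 - 1*(-4) = 5 + 4 = 9)
A(n) = 2*n
A(o) + b(Q, -1)*Y(1, -1) = 2*2 - 3*9 = 4 - 27 = -23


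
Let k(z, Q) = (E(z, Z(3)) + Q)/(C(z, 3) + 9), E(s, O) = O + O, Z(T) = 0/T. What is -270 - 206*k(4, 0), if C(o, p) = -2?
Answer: -270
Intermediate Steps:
Z(T) = 0
E(s, O) = 2*O
k(z, Q) = Q/7 (k(z, Q) = (2*0 + Q)/(-2 + 9) = (0 + Q)/7 = Q*(1/7) = Q/7)
-270 - 206*k(4, 0) = -270 - 206*0/7 = -270 - 206*0 = -270 + 0 = -270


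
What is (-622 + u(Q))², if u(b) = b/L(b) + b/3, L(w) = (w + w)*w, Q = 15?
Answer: 342583081/900 ≈ 3.8065e+5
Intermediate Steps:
L(w) = 2*w² (L(w) = (2*w)*w = 2*w²)
u(b) = 1/(2*b) + b/3 (u(b) = b/((2*b²)) + b/3 = b*(1/(2*b²)) + b*(⅓) = 1/(2*b) + b/3)
(-622 + u(Q))² = (-622 + ((½)/15 + (⅓)*15))² = (-622 + ((½)*(1/15) + 5))² = (-622 + (1/30 + 5))² = (-622 + 151/30)² = (-18509/30)² = 342583081/900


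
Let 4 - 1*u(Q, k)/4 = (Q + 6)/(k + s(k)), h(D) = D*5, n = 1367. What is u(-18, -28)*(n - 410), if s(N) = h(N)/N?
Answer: 306240/23 ≈ 13315.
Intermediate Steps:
h(D) = 5*D
s(N) = 5 (s(N) = (5*N)/N = 5)
u(Q, k) = 16 - 4*(6 + Q)/(5 + k) (u(Q, k) = 16 - 4*(Q + 6)/(k + 5) = 16 - 4*(6 + Q)/(5 + k))
u(-18, -28)*(n - 410) = (4*(14 - 1*(-18) + 4*(-28))/(5 - 28))*(1367 - 410) = (4*(14 + 18 - 112)/(-23))*957 = (4*(-1/23)*(-80))*957 = (320/23)*957 = 306240/23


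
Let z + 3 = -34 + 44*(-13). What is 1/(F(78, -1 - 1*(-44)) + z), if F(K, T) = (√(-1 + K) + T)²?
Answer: 1317/1164997 - 86*√77/1164997 ≈ 0.00048271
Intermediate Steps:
z = -609 (z = -3 + (-34 + 44*(-13)) = -3 + (-34 - 572) = -3 - 606 = -609)
F(K, T) = (T + √(-1 + K))²
1/(F(78, -1 - 1*(-44)) + z) = 1/(((-1 - 1*(-44)) + √(-1 + 78))² - 609) = 1/(((-1 + 44) + √77)² - 609) = 1/((43 + √77)² - 609) = 1/(-609 + (43 + √77)²)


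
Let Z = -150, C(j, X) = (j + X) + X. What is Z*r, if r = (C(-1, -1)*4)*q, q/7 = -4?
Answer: -50400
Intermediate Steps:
C(j, X) = j + 2*X (C(j, X) = (X + j) + X = j + 2*X)
q = -28 (q = 7*(-4) = -28)
r = 336 (r = ((-1 + 2*(-1))*4)*(-28) = ((-1 - 2)*4)*(-28) = -3*4*(-28) = -12*(-28) = 336)
Z*r = -150*336 = -50400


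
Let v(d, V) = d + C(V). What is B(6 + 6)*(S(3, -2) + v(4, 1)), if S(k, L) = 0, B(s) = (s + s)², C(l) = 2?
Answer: 3456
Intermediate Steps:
v(d, V) = 2 + d (v(d, V) = d + 2 = 2 + d)
B(s) = 4*s² (B(s) = (2*s)² = 4*s²)
B(6 + 6)*(S(3, -2) + v(4, 1)) = (4*(6 + 6)²)*(0 + (2 + 4)) = (4*12²)*(0 + 6) = (4*144)*6 = 576*6 = 3456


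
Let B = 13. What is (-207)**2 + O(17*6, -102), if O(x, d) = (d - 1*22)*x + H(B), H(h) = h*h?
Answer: 30370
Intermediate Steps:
H(h) = h**2
O(x, d) = 169 + x*(-22 + d) (O(x, d) = (d - 1*22)*x + 13**2 = (d - 22)*x + 169 = (-22 + d)*x + 169 = x*(-22 + d) + 169 = 169 + x*(-22 + d))
(-207)**2 + O(17*6, -102) = (-207)**2 + (169 - 374*6 - 1734*6) = 42849 + (169 - 22*102 - 102*102) = 42849 + (169 - 2244 - 10404) = 42849 - 12479 = 30370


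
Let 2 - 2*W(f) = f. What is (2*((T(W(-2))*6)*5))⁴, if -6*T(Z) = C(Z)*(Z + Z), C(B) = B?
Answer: 40960000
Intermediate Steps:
W(f) = 1 - f/2
T(Z) = -Z²/3 (T(Z) = -Z*(Z + Z)/6 = -Z*2*Z/6 = -Z²/3)
(2*((T(W(-2))*6)*5))⁴ = (2*((-(1 - ½*(-2))²/3*6)*5))⁴ = (2*((-(1 + 1)²/3*6)*5))⁴ = (2*((-⅓*2²*6)*5))⁴ = (2*((-⅓*4*6)*5))⁴ = (2*(-4/3*6*5))⁴ = (2*(-8*5))⁴ = (2*(-40))⁴ = (-80)⁴ = 40960000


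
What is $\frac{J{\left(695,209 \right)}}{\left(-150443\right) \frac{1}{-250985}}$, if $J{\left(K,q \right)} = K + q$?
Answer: $\frac{226890440}{150443} \approx 1508.1$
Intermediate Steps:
$\frac{J{\left(695,209 \right)}}{\left(-150443\right) \frac{1}{-250985}} = \frac{695 + 209}{\left(-150443\right) \frac{1}{-250985}} = \frac{904}{\left(-150443\right) \left(- \frac{1}{250985}\right)} = \frac{904}{\frac{150443}{250985}} = 904 \cdot \frac{250985}{150443} = \frac{226890440}{150443}$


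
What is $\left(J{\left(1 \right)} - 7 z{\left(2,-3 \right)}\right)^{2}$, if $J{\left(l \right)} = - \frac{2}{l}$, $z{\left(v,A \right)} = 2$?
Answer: $256$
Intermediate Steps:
$\left(J{\left(1 \right)} - 7 z{\left(2,-3 \right)}\right)^{2} = \left(- \frac{2}{1} - 14\right)^{2} = \left(\left(-2\right) 1 - 14\right)^{2} = \left(-2 - 14\right)^{2} = \left(-16\right)^{2} = 256$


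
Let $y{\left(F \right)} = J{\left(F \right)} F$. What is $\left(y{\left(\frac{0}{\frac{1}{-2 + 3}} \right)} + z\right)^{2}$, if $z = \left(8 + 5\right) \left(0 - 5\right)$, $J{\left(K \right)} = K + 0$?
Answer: $4225$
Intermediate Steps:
$J{\left(K \right)} = K$
$z = -65$ ($z = 13 \left(-5\right) = -65$)
$y{\left(F \right)} = F^{2}$ ($y{\left(F \right)} = F F = F^{2}$)
$\left(y{\left(\frac{0}{\frac{1}{-2 + 3}} \right)} + z\right)^{2} = \left(\left(\frac{0}{\frac{1}{-2 + 3}}\right)^{2} - 65\right)^{2} = \left(\left(\frac{0}{1^{-1}}\right)^{2} - 65\right)^{2} = \left(\left(\frac{0}{1}\right)^{2} - 65\right)^{2} = \left(\left(0 \cdot 1\right)^{2} - 65\right)^{2} = \left(0^{2} - 65\right)^{2} = \left(0 - 65\right)^{2} = \left(-65\right)^{2} = 4225$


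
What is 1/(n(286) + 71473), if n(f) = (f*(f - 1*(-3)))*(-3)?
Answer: -1/176489 ≈ -5.6661e-6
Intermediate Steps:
n(f) = -3*f*(3 + f) (n(f) = (f*(f + 3))*(-3) = (f*(3 + f))*(-3) = -3*f*(3 + f))
1/(n(286) + 71473) = 1/(-3*286*(3 + 286) + 71473) = 1/(-3*286*289 + 71473) = 1/(-247962 + 71473) = 1/(-176489) = -1/176489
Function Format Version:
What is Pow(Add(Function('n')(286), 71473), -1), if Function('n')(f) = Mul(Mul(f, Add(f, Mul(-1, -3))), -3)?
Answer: Rational(-1, 176489) ≈ -5.6661e-6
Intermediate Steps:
Function('n')(f) = Mul(-3, f, Add(3, f)) (Function('n')(f) = Mul(Mul(f, Add(f, 3)), -3) = Mul(Mul(f, Add(3, f)), -3) = Mul(-3, f, Add(3, f)))
Pow(Add(Function('n')(286), 71473), -1) = Pow(Add(Mul(-3, 286, Add(3, 286)), 71473), -1) = Pow(Add(Mul(-3, 286, 289), 71473), -1) = Pow(Add(-247962, 71473), -1) = Pow(-176489, -1) = Rational(-1, 176489)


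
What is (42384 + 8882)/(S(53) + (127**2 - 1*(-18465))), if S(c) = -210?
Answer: 25633/17192 ≈ 1.4910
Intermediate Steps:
(42384 + 8882)/(S(53) + (127**2 - 1*(-18465))) = (42384 + 8882)/(-210 + (127**2 - 1*(-18465))) = 51266/(-210 + (16129 + 18465)) = 51266/(-210 + 34594) = 51266/34384 = 51266*(1/34384) = 25633/17192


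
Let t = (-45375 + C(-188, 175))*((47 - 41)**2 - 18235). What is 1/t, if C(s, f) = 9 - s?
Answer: 1/822194422 ≈ 1.2163e-9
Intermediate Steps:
t = 822194422 (t = (-45375 + (9 - 1*(-188)))*((47 - 41)**2 - 18235) = (-45375 + (9 + 188))*(6**2 - 18235) = (-45375 + 197)*(36 - 18235) = -45178*(-18199) = 822194422)
1/t = 1/822194422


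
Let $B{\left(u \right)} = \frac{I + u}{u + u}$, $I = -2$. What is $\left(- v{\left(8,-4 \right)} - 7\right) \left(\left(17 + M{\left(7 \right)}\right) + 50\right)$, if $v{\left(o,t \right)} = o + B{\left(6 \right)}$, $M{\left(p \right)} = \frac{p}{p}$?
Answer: $- \frac{3128}{3} \approx -1042.7$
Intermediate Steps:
$M{\left(p \right)} = 1$
$B{\left(u \right)} = \frac{-2 + u}{2 u}$ ($B{\left(u \right)} = \frac{-2 + u}{u + u} = \frac{-2 + u}{2 u}$)
$v{\left(o,t \right)} = \frac{1}{3} + o$ ($v{\left(o,t \right)} = o + \frac{-2 + 6}{2 \cdot 6} = o + \frac{1}{2} \cdot \frac{1}{6} \cdot 4 = o + \frac{1}{3} = \frac{1}{3} + o$)
$\left(- v{\left(8,-4 \right)} - 7\right) \left(\left(17 + M{\left(7 \right)}\right) + 50\right) = \left(- (\frac{1}{3} + 8) - 7\right) \left(\left(17 + 1\right) + 50\right) = \left(\left(-1\right) \frac{25}{3} - 7\right) \left(18 + 50\right) = \left(- \frac{25}{3} - 7\right) 68 = \left(- \frac{46}{3}\right) 68 = - \frac{3128}{3}$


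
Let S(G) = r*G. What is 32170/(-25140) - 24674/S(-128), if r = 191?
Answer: -4154695/15365568 ≈ -0.27039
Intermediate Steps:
S(G) = 191*G
32170/(-25140) - 24674/S(-128) = 32170/(-25140) - 24674/(191*(-128)) = 32170*(-1/25140) - 24674/(-24448) = -3217/2514 - 24674*(-1/24448) = -3217/2514 + 12337/12224 = -4154695/15365568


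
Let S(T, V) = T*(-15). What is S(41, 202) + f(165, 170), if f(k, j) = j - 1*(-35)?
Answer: -410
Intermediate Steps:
S(T, V) = -15*T
f(k, j) = 35 + j (f(k, j) = j + 35 = 35 + j)
S(41, 202) + f(165, 170) = -15*41 + (35 + 170) = -615 + 205 = -410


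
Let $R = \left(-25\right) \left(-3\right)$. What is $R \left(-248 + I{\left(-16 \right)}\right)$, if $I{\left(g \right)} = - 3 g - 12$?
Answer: $-15900$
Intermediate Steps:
$I{\left(g \right)} = -12 - 3 g$
$R = 75$
$R \left(-248 + I{\left(-16 \right)}\right) = 75 \left(-248 - -36\right) = 75 \left(-248 + \left(-12 + 48\right)\right) = 75 \left(-248 + 36\right) = 75 \left(-212\right) = -15900$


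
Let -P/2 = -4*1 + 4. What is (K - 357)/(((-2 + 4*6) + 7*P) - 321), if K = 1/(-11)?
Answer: 3928/3289 ≈ 1.1943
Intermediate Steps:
P = 0 (P = -2*(-4*1 + 4) = -2*(-4 + 4) = -2*0 = 0)
K = -1/11 ≈ -0.090909
(K - 357)/(((-2 + 4*6) + 7*P) - 321) = (-1/11 - 357)/(((-2 + 4*6) + 7*0) - 321) = -3928/(11*(((-2 + 24) + 0) - 321)) = -3928/(11*((22 + 0) - 321)) = -3928/(11*(22 - 321)) = -3928/11/(-299) = -3928/11*(-1/299) = 3928/3289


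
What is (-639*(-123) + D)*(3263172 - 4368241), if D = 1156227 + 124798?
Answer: -1502476123918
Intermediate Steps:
D = 1281025
(-639*(-123) + D)*(3263172 - 4368241) = (-639*(-123) + 1281025)*(3263172 - 4368241) = (78597 + 1281025)*(-1105069) = 1359622*(-1105069) = -1502476123918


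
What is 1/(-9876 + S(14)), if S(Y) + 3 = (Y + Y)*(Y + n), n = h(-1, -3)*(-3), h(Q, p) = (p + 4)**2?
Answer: -1/9571 ≈ -0.00010448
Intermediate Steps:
h(Q, p) = (4 + p)**2
n = -3 (n = (4 - 3)**2*(-3) = 1**2*(-3) = 1*(-3) = -3)
S(Y) = -3 + 2*Y*(-3 + Y) (S(Y) = -3 + (Y + Y)*(Y - 3) = -3 + (2*Y)*(-3 + Y) = -3 + 2*Y*(-3 + Y))
1/(-9876 + S(14)) = 1/(-9876 + (-3 - 6*14 + 2*14**2)) = 1/(-9876 + (-3 - 84 + 2*196)) = 1/(-9876 + (-3 - 84 + 392)) = 1/(-9876 + 305) = 1/(-9571) = -1/9571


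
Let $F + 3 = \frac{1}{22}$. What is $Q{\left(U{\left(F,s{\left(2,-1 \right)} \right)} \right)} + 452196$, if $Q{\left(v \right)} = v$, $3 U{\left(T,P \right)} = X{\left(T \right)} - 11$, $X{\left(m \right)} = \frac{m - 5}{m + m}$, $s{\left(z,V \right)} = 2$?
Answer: $\frac{35271037}{78} \approx 4.5219 \cdot 10^{5}$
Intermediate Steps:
$F = - \frac{65}{22}$ ($F = -3 + \frac{1}{22} = - \frac{65}{22} \approx -2.9545$)
$X{\left(m \right)} = \frac{-5 + m}{2 m}$
$U{\left(T,P \right)} = - \frac{11}{3} + \frac{-5 + T}{6 T}$ ($U{\left(T,P \right)} = \frac{\frac{-5 + T}{2 T} - 11}{3} = \frac{-11 + \frac{-5 + T}{2 T}}{3} = - \frac{11}{3} + \frac{-5 + T}{6 T}$)
$Q{\left(U{\left(F,s{\left(2,-1 \right)} \right)} \right)} + 452196 = \frac{-5 - - \frac{1365}{22}}{6 \left(- \frac{65}{22}\right)} + 452196 = \frac{1}{6} \left(- \frac{22}{65}\right) \left(-5 + \frac{1365}{22}\right) + 452196 = \frac{1}{6} \left(- \frac{22}{65}\right) \frac{1255}{22} + 452196 = - \frac{251}{78} + 452196 = \frac{35271037}{78}$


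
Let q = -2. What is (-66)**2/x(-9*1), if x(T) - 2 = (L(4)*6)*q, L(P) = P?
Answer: -2178/23 ≈ -94.696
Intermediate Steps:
x(T) = -46 (x(T) = 2 + (4*6)*(-2) = 2 + 24*(-2) = 2 - 48 = -46)
(-66)**2/x(-9*1) = (-66)**2/(-46) = 4356*(-1/46) = -2178/23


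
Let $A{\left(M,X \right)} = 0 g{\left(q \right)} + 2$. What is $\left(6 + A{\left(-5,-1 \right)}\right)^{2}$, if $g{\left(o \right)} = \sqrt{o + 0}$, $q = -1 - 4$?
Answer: $64$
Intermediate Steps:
$q = -5$ ($q = -1 - 4 = -5$)
$g{\left(o \right)} = \sqrt{o}$
$A{\left(M,X \right)} = 2$ ($A{\left(M,X \right)} = 0 \sqrt{-5} + 2 = 0 i \sqrt{5} + 2 = 0 + 2 = 2$)
$\left(6 + A{\left(-5,-1 \right)}\right)^{2} = \left(6 + 2\right)^{2} = 8^{2} = 64$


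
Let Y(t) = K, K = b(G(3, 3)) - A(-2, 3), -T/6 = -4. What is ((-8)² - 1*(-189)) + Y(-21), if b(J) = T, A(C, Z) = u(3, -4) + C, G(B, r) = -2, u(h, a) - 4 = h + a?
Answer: 276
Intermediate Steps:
u(h, a) = 4 + a + h (u(h, a) = 4 + (h + a) = 4 + (a + h) = 4 + a + h)
A(C, Z) = 3 + C (A(C, Z) = (4 - 4 + 3) + C = 3 + C)
T = 24 (T = -6*(-4) = 24)
b(J) = 24
K = 23 (K = 24 - (3 - 2) = 24 - 1*1 = 24 - 1 = 23)
Y(t) = 23
((-8)² - 1*(-189)) + Y(-21) = ((-8)² - 1*(-189)) + 23 = (64 + 189) + 23 = 253 + 23 = 276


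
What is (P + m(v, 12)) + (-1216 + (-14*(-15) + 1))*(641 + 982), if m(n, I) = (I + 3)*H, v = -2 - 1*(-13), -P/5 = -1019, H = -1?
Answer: -1626035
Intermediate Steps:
P = 5095 (P = -5*(-1019) = 5095)
v = 11 (v = -2 + 13 = 11)
m(n, I) = -3 - I (m(n, I) = (I + 3)*(-1) = (3 + I)*(-1) = -3 - I)
(P + m(v, 12)) + (-1216 + (-14*(-15) + 1))*(641 + 982) = (5095 + (-3 - 1*12)) + (-1216 + (-14*(-15) + 1))*(641 + 982) = (5095 + (-3 - 12)) + (-1216 + (210 + 1))*1623 = (5095 - 15) + (-1216 + 211)*1623 = 5080 - 1005*1623 = 5080 - 1631115 = -1626035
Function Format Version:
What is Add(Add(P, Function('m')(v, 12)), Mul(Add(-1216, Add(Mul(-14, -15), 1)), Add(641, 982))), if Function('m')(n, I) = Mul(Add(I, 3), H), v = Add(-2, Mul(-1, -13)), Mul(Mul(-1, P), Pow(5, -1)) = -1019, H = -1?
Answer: -1626035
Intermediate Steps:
P = 5095 (P = Mul(-5, -1019) = 5095)
v = 11 (v = Add(-2, 13) = 11)
Function('m')(n, I) = Add(-3, Mul(-1, I)) (Function('m')(n, I) = Mul(Add(I, 3), -1) = Mul(Add(3, I), -1) = Add(-3, Mul(-1, I)))
Add(Add(P, Function('m')(v, 12)), Mul(Add(-1216, Add(Mul(-14, -15), 1)), Add(641, 982))) = Add(Add(5095, Add(-3, Mul(-1, 12))), Mul(Add(-1216, Add(Mul(-14, -15), 1)), Add(641, 982))) = Add(Add(5095, Add(-3, -12)), Mul(Add(-1216, Add(210, 1)), 1623)) = Add(Add(5095, -15), Mul(Add(-1216, 211), 1623)) = Add(5080, Mul(-1005, 1623)) = Add(5080, -1631115) = -1626035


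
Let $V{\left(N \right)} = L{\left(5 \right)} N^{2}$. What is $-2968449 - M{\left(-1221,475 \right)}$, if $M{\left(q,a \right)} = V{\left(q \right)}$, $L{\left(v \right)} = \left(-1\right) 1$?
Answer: $-1477608$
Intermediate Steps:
$L{\left(v \right)} = -1$
$V{\left(N \right)} = - N^{2}$
$M{\left(q,a \right)} = - q^{2}$
$-2968449 - M{\left(-1221,475 \right)} = -2968449 - - \left(-1221\right)^{2} = -2968449 - \left(-1\right) 1490841 = -2968449 - -1490841 = -2968449 + 1490841 = -1477608$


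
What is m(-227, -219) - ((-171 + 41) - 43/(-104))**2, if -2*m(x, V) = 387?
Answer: -183722425/10816 ≈ -16986.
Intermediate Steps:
m(x, V) = -387/2 (m(x, V) = -1/2*387 = -387/2)
m(-227, -219) - ((-171 + 41) - 43/(-104))**2 = -387/2 - ((-171 + 41) - 43/(-104))**2 = -387/2 - (-130 - 43*(-1/104))**2 = -387/2 - (-130 + 43/104)**2 = -387/2 - (-13477/104)**2 = -387/2 - 1*181629529/10816 = -387/2 - 181629529/10816 = -183722425/10816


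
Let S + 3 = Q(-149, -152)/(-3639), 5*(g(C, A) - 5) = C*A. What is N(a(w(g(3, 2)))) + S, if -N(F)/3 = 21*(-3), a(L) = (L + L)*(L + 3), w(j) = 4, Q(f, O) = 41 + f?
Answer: 225654/1213 ≈ 186.03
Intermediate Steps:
g(C, A) = 5 + A*C/5 (g(C, A) = 5 + (C*A)/5 = 5 + (A*C)/5 = 5 + A*C/5)
S = -3603/1213 (S = -3 + (41 - 149)/(-3639) = -3 - 108*(-1/3639) = -3 + 36/1213 = -3603/1213 ≈ -2.9703)
a(L) = 2*L*(3 + L) (a(L) = (2*L)*(3 + L) = 2*L*(3 + L))
N(F) = 189 (N(F) = -63*(-3) = -3*(-63) = 189)
N(a(w(g(3, 2)))) + S = 189 - 3603/1213 = 225654/1213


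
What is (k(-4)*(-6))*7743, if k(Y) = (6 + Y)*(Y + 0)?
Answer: 371664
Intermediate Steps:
k(Y) = Y*(6 + Y) (k(Y) = (6 + Y)*Y = Y*(6 + Y))
(k(-4)*(-6))*7743 = (-4*(6 - 4)*(-6))*7743 = (-4*2*(-6))*7743 = -8*(-6)*7743 = 48*7743 = 371664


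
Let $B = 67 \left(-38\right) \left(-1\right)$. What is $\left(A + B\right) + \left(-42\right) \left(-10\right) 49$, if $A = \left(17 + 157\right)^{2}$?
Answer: $53402$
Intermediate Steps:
$B = 2546$ ($B = \left(-2546\right) \left(-1\right) = 2546$)
$A = 30276$ ($A = 174^{2} = 30276$)
$\left(A + B\right) + \left(-42\right) \left(-10\right) 49 = \left(30276 + 2546\right) + \left(-42\right) \left(-10\right) 49 = 32822 + 420 \cdot 49 = 32822 + 20580 = 53402$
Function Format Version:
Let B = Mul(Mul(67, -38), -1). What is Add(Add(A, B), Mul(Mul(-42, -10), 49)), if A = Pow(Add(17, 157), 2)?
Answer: 53402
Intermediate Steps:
B = 2546 (B = Mul(-2546, -1) = 2546)
A = 30276 (A = Pow(174, 2) = 30276)
Add(Add(A, B), Mul(Mul(-42, -10), 49)) = Add(Add(30276, 2546), Mul(Mul(-42, -10), 49)) = Add(32822, Mul(420, 49)) = Add(32822, 20580) = 53402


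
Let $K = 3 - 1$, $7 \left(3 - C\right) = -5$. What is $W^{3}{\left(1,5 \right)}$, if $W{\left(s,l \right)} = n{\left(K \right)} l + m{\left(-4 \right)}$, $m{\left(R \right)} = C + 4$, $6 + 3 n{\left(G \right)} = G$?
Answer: $\frac{10648}{9261} \approx 1.1498$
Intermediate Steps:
$C = \frac{26}{7}$ ($C = 3 - - \frac{5}{7} = 3 + \frac{5}{7} = \frac{26}{7} \approx 3.7143$)
$K = 2$
$n{\left(G \right)} = -2 + \frac{G}{3}$
$m{\left(R \right)} = \frac{54}{7}$ ($m{\left(R \right)} = \frac{26}{7} + 4 = \frac{54}{7}$)
$W{\left(s,l \right)} = \frac{54}{7} - \frac{4 l}{3}$ ($W{\left(s,l \right)} = \left(-2 + \frac{1}{3} \cdot 2\right) l + \frac{54}{7} = \left(-2 + \frac{2}{3}\right) l + \frac{54}{7} = - \frac{4 l}{3} + \frac{54}{7} = \frac{54}{7} - \frac{4 l}{3}$)
$W^{3}{\left(1,5 \right)} = \left(\frac{54}{7} - \frac{20}{3}\right)^{3} = \left(\frac{22}{21}\right)^{3} = \frac{10648}{9261}$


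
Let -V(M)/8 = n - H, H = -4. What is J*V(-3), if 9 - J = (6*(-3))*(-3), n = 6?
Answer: 3600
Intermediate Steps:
V(M) = -80 (V(M) = -8*(6 - 1*(-4)) = -8*(6 + 4) = -8*10 = -80)
J = -45 (J = 9 - 6*(-3)*(-3) = 9 - (-18)*(-3) = 9 - 1*54 = 9 - 54 = -45)
J*V(-3) = -45*(-80) = 3600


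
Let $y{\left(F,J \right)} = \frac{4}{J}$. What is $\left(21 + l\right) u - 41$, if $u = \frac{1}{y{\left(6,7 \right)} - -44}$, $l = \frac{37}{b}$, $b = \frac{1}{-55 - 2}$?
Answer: $- \frac{1142}{13} \approx -87.846$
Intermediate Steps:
$b = - \frac{1}{57}$ ($b = \frac{1}{-57} = - \frac{1}{57} \approx -0.017544$)
$l = -2109$ ($l = \frac{37}{- \frac{1}{57}} = 37 \left(-57\right) = -2109$)
$u = \frac{7}{312}$ ($u = \frac{1}{\frac{4}{7} - -44} = \frac{1}{4 \cdot \frac{1}{7} + 44} = \frac{1}{\frac{4}{7} + 44} = \frac{1}{\frac{312}{7}} = \frac{7}{312} \approx 0.022436$)
$\left(21 + l\right) u - 41 = \left(21 - 2109\right) \frac{7}{312} - 41 = \left(-2088\right) \frac{7}{312} - 41 = - \frac{609}{13} - 41 = - \frac{1142}{13}$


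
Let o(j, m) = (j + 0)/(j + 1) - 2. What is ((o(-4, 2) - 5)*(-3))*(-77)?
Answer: -1309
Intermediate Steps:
o(j, m) = -2 + j/(1 + j) (o(j, m) = j/(1 + j) - 2 = -2 + j/(1 + j))
((o(-4, 2) - 5)*(-3))*(-77) = (((-2 - 1*(-4))/(1 - 4) - 5)*(-3))*(-77) = (((-2 + 4)/(-3) - 5)*(-3))*(-77) = ((-1/3*2 - 5)*(-3))*(-77) = ((-2/3 - 5)*(-3))*(-77) = -17/3*(-3)*(-77) = 17*(-77) = -1309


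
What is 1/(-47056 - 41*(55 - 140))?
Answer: -1/43571 ≈ -2.2951e-5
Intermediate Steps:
1/(-47056 - 41*(55 - 140)) = 1/(-47056 - 41*(-85)) = 1/(-47056 + 3485) = 1/(-43571) = -1/43571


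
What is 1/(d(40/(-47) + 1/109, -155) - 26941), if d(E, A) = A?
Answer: -1/27096 ≈ -3.6906e-5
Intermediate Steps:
1/(d(40/(-47) + 1/109, -155) - 26941) = 1/(-155 - 26941) = 1/(-27096) = -1/27096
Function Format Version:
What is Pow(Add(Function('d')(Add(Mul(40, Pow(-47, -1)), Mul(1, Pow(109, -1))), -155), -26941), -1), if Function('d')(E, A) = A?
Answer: Rational(-1, 27096) ≈ -3.6906e-5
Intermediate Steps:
Pow(Add(Function('d')(Add(Mul(40, Pow(-47, -1)), Mul(1, Pow(109, -1))), -155), -26941), -1) = Pow(Add(-155, -26941), -1) = Pow(-27096, -1) = Rational(-1, 27096)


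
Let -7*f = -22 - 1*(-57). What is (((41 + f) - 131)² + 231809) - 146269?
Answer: 94565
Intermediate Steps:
f = -5 (f = -(-22 - 1*(-57))/7 = -(-22 + 57)/7 = -⅐*35 = -5)
(((41 + f) - 131)² + 231809) - 146269 = (((41 - 5) - 131)² + 231809) - 146269 = ((36 - 131)² + 231809) - 146269 = ((-95)² + 231809) - 146269 = (9025 + 231809) - 146269 = 240834 - 146269 = 94565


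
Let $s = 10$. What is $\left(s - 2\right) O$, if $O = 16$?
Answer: $128$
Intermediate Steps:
$\left(s - 2\right) O = \left(10 - 2\right) 16 = 8 \cdot 16 = 128$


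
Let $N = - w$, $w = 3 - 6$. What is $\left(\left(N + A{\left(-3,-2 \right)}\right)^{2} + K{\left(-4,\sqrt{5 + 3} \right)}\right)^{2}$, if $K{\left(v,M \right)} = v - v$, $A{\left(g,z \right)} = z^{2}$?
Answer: $2401$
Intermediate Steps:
$w = -3$ ($w = 3 - 6 = -3$)
$K{\left(v,M \right)} = 0$
$N = 3$ ($N = \left(-1\right) \left(-3\right) = 3$)
$\left(\left(N + A{\left(-3,-2 \right)}\right)^{2} + K{\left(-4,\sqrt{5 + 3} \right)}\right)^{2} = \left(\left(3 + \left(-2\right)^{2}\right)^{2} + 0\right)^{2} = \left(\left(3 + 4\right)^{2} + 0\right)^{2} = \left(7^{2} + 0\right)^{2} = \left(49 + 0\right)^{2} = 49^{2} = 2401$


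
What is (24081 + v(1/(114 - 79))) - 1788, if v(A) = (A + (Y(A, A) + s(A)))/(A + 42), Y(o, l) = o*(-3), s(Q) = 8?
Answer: 32793281/1471 ≈ 22293.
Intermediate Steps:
Y(o, l) = -3*o
v(A) = (8 - 2*A)/(42 + A) (v(A) = (A + (-3*A + 8))/(A + 42) = (A + (8 - 3*A))/(42 + A) = (8 - 2*A)/(42 + A))
(24081 + v(1/(114 - 79))) - 1788 = (24081 + 2*(4 - 1/(114 - 79))/(42 + 1/(114 - 79))) - 1788 = (24081 + 2*(4 - 1/35)/(42 + 1/35)) - 1788 = (24081 + 2*(4 - 1*1/35)/(42 + 1/35)) - 1788 = (24081 + 2*(4 - 1/35)/(1471/35)) - 1788 = (24081 + 2*(35/1471)*(139/35)) - 1788 = (24081 + 278/1471) - 1788 = 35423429/1471 - 1788 = 32793281/1471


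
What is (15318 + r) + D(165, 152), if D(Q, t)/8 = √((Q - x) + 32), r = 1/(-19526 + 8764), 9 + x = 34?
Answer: 164852315/10762 + 16*√43 ≈ 15423.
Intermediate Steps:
x = 25 (x = -9 + 34 = 25)
r = -1/10762 (r = 1/(-10762) = -1/10762 ≈ -9.2920e-5)
D(Q, t) = 8*√(7 + Q) (D(Q, t) = 8*√((Q - 1*25) + 32) = 8*√((Q - 25) + 32) = 8*√((-25 + Q) + 32) = 8*√(7 + Q))
(15318 + r) + D(165, 152) = (15318 - 1/10762) + 8*√(7 + 165) = 164852315/10762 + 8*√172 = 164852315/10762 + 8*(2*√43) = 164852315/10762 + 16*√43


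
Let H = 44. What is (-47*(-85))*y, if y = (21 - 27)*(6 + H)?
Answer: -1198500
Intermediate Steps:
y = -300 (y = (21 - 27)*(6 + 44) = -6*50 = -300)
(-47*(-85))*y = -47*(-85)*(-300) = 3995*(-300) = -1198500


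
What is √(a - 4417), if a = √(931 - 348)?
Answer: √(-4417 + √583) ≈ 66.279*I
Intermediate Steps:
a = √583 ≈ 24.145
√(a - 4417) = √(√583 - 4417) = √(-4417 + √583)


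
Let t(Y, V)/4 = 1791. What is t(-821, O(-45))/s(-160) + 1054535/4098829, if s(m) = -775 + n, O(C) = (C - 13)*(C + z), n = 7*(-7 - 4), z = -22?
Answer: -2372128928/291016859 ≈ -8.1512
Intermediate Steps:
n = -77 (n = 7*(-11) = -77)
O(C) = (-22 + C)*(-13 + C) (O(C) = (C - 13)*(C - 22) = (-13 + C)*(-22 + C) = (-22 + C)*(-13 + C))
t(Y, V) = 7164 (t(Y, V) = 4*1791 = 7164)
s(m) = -852 (s(m) = -775 - 77 = -852)
t(-821, O(-45))/s(-160) + 1054535/4098829 = 7164/(-852) + 1054535/4098829 = 7164*(-1/852) + 1054535*(1/4098829) = -597/71 + 1054535/4098829 = -2372128928/291016859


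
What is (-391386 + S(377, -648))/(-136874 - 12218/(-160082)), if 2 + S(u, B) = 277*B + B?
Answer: 45745992812/10955525725 ≈ 4.1756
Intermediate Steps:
S(u, B) = -2 + 278*B (S(u, B) = -2 + (277*B + B) = -2 + 278*B)
(-391386 + S(377, -648))/(-136874 - 12218/(-160082)) = (-391386 + (-2 + 278*(-648)))/(-136874 - 12218/(-160082)) = (-391386 + (-2 - 180144))/(-136874 - 12218*(-1/160082)) = (-391386 - 180146)/(-136874 + 6109/80041) = -571532/(-10955525725/80041) = -571532*(-80041/10955525725) = 45745992812/10955525725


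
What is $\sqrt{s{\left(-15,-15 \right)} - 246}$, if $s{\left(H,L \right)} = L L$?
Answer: $i \sqrt{21} \approx 4.5826 i$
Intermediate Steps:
$s{\left(H,L \right)} = L^{2}$
$\sqrt{s{\left(-15,-15 \right)} - 246} = \sqrt{\left(-15\right)^{2} - 246} = \sqrt{225 - 246} = \sqrt{-21} = i \sqrt{21}$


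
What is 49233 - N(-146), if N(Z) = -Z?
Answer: 49087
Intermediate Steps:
49233 - N(-146) = 49233 - (-1)*(-146) = 49233 - 1*146 = 49233 - 146 = 49087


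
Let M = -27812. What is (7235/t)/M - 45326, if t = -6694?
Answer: -8438501322893/186173528 ≈ -45326.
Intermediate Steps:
(7235/t)/M - 45326 = (7235/(-6694))/(-27812) - 45326 = (7235*(-1/6694))*(-1/27812) - 45326 = -7235/6694*(-1/27812) - 45326 = 7235/186173528 - 45326 = -8438501322893/186173528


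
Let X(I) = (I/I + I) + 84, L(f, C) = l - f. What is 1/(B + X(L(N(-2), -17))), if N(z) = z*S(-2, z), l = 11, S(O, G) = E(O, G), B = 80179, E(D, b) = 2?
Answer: 1/80279 ≈ 1.2457e-5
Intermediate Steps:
S(O, G) = 2
N(z) = 2*z (N(z) = z*2 = 2*z)
L(f, C) = 11 - f
X(I) = 85 + I (X(I) = (1 + I) + 84 = 85 + I)
1/(B + X(L(N(-2), -17))) = 1/(80179 + (85 + (11 - 2*(-2)))) = 1/(80179 + (85 + (11 - 1*(-4)))) = 1/(80179 + (85 + (11 + 4))) = 1/(80179 + (85 + 15)) = 1/(80179 + 100) = 1/80279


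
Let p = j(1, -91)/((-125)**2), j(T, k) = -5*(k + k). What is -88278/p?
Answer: -137934375/91 ≈ -1.5158e+6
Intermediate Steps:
j(T, k) = -10*k
p = 182/3125 (p = (-10*(-91))/((-125)**2) = 910/15625 = 910*(1/15625) = 182/3125 ≈ 0.058240)
-88278/p = -88278/182/3125 = -88278*3125/182 = -137934375/91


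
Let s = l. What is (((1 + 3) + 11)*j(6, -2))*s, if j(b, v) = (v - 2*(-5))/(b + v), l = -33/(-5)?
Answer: 198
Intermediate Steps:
l = 33/5 (l = -33*(-⅕) = 33/5 ≈ 6.6000)
s = 33/5 ≈ 6.6000
j(b, v) = (10 + v)/(b + v) (j(b, v) = (v + 10)/(b + v) = (10 + v)/(b + v))
(((1 + 3) + 11)*j(6, -2))*s = (((1 + 3) + 11)*((10 - 2)/(6 - 2)))*(33/5) = ((4 + 11)*(8/4))*(33/5) = (15*((¼)*8))*(33/5) = (15*2)*(33/5) = 30*(33/5) = 198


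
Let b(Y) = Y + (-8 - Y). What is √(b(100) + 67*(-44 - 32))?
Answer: 10*I*√51 ≈ 71.414*I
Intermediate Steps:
b(Y) = -8
√(b(100) + 67*(-44 - 32)) = √(-8 + 67*(-44 - 32)) = √(-8 + 67*(-76)) = √(-8 - 5092) = √(-5100) = 10*I*√51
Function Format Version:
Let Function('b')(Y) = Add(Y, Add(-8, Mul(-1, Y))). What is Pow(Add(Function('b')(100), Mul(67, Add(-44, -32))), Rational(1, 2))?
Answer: Mul(10, I, Pow(51, Rational(1, 2))) ≈ Mul(71.414, I)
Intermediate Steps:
Function('b')(Y) = -8
Pow(Add(Function('b')(100), Mul(67, Add(-44, -32))), Rational(1, 2)) = Pow(Add(-8, Mul(67, Add(-44, -32))), Rational(1, 2)) = Pow(Add(-8, Mul(67, -76)), Rational(1, 2)) = Pow(Add(-8, -5092), Rational(1, 2)) = Pow(-5100, Rational(1, 2)) = Mul(10, I, Pow(51, Rational(1, 2)))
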